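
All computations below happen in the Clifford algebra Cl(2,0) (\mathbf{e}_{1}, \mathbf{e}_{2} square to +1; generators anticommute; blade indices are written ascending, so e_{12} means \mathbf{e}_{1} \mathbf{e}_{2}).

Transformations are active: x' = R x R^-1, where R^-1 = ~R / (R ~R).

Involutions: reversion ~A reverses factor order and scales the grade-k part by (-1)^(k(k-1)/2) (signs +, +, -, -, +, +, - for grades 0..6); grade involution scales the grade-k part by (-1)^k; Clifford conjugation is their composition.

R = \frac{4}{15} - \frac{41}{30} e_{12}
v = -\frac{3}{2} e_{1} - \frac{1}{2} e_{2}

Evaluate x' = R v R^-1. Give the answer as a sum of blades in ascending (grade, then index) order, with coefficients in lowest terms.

~R = \frac{4}{15} + \frac{41}{30} e_{12}, and R ~R = \frac{349}{180}, so R^-1 = ~R / (\frac{349}{180}).
R v = \frac{17}{60} e_{1} - \frac{131}{60} e_{2}
Answer: \frac{5507}{3490} e_{1} - \frac{351}{3490} e_{2}


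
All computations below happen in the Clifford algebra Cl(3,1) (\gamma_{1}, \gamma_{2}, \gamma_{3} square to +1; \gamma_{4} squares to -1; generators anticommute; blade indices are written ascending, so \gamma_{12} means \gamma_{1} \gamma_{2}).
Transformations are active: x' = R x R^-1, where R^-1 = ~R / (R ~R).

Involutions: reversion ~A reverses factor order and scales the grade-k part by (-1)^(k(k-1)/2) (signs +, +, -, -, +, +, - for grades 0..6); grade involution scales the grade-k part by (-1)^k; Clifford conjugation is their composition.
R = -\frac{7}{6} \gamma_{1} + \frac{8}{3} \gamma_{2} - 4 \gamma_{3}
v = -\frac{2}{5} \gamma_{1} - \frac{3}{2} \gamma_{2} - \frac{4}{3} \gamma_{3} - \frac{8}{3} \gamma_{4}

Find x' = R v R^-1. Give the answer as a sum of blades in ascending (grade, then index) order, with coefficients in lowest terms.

~R = -\frac{7}{6} \gamma_{1} + \frac{8}{3} \gamma_{2} - 4 \gamma_{3}, and R ~R = \frac{881}{36}, so R^-1 = ~R / (\frac{881}{36}).
R v = \frac{9}{5} + \frac{169}{60} \gamma_{12} - \frac{2}{45} \gamma_{13} + \frac{28}{9} \gamma_{14} - \frac{86}{9} \gamma_{23} - \frac{64}{9} \gamma_{24} + \frac{32}{3} \gamma_{34}
Answer: \frac{1006}{4405} \gamma_{1} + \frac{16671}{8810} \gamma_{2} + \frac{9844}{13215} \gamma_{3} + \frac{8}{3} \gamma_{4}


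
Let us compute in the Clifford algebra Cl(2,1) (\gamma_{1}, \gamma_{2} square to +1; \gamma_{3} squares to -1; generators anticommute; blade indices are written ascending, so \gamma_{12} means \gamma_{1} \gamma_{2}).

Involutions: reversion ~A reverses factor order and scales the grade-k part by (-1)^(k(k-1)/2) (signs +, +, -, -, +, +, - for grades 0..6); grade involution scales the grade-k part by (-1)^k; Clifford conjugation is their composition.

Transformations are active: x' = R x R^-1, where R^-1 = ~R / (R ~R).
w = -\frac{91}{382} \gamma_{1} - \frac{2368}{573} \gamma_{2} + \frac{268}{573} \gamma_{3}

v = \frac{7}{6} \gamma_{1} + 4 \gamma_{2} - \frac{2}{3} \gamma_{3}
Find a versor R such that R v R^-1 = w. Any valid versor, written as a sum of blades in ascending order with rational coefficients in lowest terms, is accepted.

Here q(v) = q(w) = \frac{203}{12}; the classical choice R = v + w = \frac{532}{573} \gamma_{1} - \frac{76}{573} \gamma_{2} - \frac{38}{191} \gamma_{3} then realises v -> w under the sandwich.
Answer: \frac{532}{573} \gamma_{1} - \frac{76}{573} \gamma_{2} - \frac{38}{191} \gamma_{3}


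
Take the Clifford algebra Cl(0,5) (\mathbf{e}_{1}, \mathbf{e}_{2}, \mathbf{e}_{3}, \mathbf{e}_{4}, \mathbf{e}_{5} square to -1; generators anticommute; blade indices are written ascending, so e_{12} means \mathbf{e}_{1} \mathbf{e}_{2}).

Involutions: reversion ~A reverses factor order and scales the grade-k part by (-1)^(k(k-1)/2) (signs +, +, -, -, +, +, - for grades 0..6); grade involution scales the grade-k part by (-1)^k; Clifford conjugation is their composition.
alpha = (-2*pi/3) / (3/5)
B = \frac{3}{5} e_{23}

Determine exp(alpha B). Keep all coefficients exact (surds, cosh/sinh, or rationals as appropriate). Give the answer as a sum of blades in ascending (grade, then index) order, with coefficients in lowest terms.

B^2 = (\frac{3}{5})^2*(e_{23})^2 = \frac{9}{25}*(-1) = -\frac{9}{25} (a basis 2-blade squares to minus the product of its generators' squares).
B^2 = -\frac{9}{25} — circular case — the even/odd split gives cos and sin: l = \frac{3}{5}, alpha*l = - \frac{2 \pi}{3}, so exp(alpha B) = cos(- \frac{2 \pi}{3}) + (sin(- \frac{2 \pi}{3})/(\frac{3}{5}))*B = - \frac{1}{2} + (- \frac{5 \sqrt{3}}{6})*B.
Answer: - \frac{1}{2} - \frac{\sqrt{3}}{2} e_{23}


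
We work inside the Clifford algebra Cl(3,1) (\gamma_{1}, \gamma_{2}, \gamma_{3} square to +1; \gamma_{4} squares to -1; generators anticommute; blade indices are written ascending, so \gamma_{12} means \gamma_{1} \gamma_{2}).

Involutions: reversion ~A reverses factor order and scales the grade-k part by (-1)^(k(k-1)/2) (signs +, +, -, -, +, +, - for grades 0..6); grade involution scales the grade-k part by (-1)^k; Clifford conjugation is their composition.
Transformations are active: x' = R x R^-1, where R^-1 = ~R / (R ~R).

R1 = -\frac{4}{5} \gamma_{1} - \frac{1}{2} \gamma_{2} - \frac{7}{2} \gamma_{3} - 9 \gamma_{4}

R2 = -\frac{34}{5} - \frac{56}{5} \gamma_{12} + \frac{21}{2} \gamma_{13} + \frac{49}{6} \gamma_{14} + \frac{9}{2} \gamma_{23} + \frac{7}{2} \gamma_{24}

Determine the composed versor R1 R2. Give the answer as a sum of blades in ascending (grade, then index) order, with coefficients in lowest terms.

Distribute over the terms of R1 (each basis-blade product reordered to ascending indices, repeated generators contracted through their squares):
(-\frac{4}{5} \gamma_{1}) R2 = \frac{136}{25} \gamma_{1} + \frac{224}{25} \gamma_{2} - \frac{42}{5} \gamma_{3} - \frac{98}{15} \gamma_{4} - \frac{18}{5} \gamma_{123} - \frac{14}{5} \gamma_{124}
(-\frac{1}{2} \gamma_{2}) R2 = -\frac{28}{5} \gamma_{1} + \frac{17}{5} \gamma_{2} - \frac{9}{4} \gamma_{3} - \frac{7}{4} \gamma_{4} + \frac{21}{4} \gamma_{123} + \frac{49}{12} \gamma_{124}
(-\frac{7}{2} \gamma_{3}) R2 = \frac{147}{4} \gamma_{1} + \frac{63}{4} \gamma_{2} + \frac{119}{5} \gamma_{3} + \frac{196}{5} \gamma_{123} + \frac{343}{12} \gamma_{134} + \frac{49}{4} \gamma_{234}
(-9 \gamma_{4}) R2 = -\frac{147}{2} \gamma_{1} - \frac{63}{2} \gamma_{2} + \frac{306}{5} \gamma_{4} + \frac{504}{5} \gamma_{124} - \frac{189}{2} \gamma_{134} - \frac{81}{2} \gamma_{234}
Summing the partial products and collecting blades:
Answer: -\frac{3691}{100} \gamma_{1} - \frac{339}{100} \gamma_{2} + \frac{263}{20} \gamma_{3} + \frac{635}{12} \gamma_{4} + \frac{817}{20} \gamma_{123} + \frac{1225}{12} \gamma_{124} - \frac{791}{12} \gamma_{134} - \frac{113}{4} \gamma_{234}


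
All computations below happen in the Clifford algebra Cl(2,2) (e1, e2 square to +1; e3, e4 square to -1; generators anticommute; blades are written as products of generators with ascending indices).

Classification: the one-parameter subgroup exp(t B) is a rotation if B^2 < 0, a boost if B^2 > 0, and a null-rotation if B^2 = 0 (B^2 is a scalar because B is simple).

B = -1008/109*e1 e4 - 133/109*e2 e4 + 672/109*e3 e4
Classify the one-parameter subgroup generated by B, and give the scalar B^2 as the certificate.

B^2 term by term: the squares give (-1008/109)^2*(e1 e4)^2 + (-133/109)^2*(e2 e4)^2 + (672/109)^2*(e3 e4)^2 = 1016064/11881*(+1) + 17689/11881*(+1) + 451584/11881*(-1) = 49 (each basis 2-blade squares to minus the product of its generators' squares); cross terms between blades sharing an index anticommute and cancel. So B^2 = 49.
Answer: boost, certificate B^2 = 49. The invariant at work: B^2 = 49 is unchanged by conjugation, hence its sign classifies the subgroup whatever basis B is written in.


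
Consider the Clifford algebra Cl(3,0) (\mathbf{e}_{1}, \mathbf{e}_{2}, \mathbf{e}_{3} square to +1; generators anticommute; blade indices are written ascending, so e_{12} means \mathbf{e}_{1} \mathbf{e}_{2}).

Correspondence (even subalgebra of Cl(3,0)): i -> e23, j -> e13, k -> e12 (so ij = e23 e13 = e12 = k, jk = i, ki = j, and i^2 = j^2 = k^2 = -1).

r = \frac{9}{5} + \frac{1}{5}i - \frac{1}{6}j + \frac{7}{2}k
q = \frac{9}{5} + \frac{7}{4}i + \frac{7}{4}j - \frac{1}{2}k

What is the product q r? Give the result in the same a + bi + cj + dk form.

In blades: q = \frac{9}{5} - \frac{1}{2} e_{12} + \frac{7}{4} e_{13} + \frac{7}{4} e_{23}, r = \frac{9}{5} + \frac{7}{2} e_{12} - \frac{1}{6} e_{13} + \frac{1}{5} e_{23}.
Distribute q over r term by term (generator squares from the signature, products reordered to ascending indices): (\frac{9}{5})*r = \frac{81}{25} + \frac{63}{10} e_{12} - \frac{3}{10} e_{13} + \frac{9}{25} e_{23}; (-\frac{1}{2} e_{12})*r = \frac{7}{4} - \frac{9}{10} e_{12} - \frac{1}{10} e_{13} - \frac{1}{12} e_{23}; (\frac{7}{4} e_{13})*r = \frac{7}{24} - \frac{7}{20} e_{12} + \frac{63}{20} e_{13} + \frac{49}{8} e_{23}; (\frac{7}{4} e_{23})*r = -\frac{7}{20} - \frac{7}{24} e_{12} - \frac{49}{8} e_{13} + \frac{63}{20} e_{23}.
Sum: \frac{2959}{600} + \frac{571}{120} e_{12} - \frac{27}{8} e_{13} + \frac{5731}{600} e_{23}; translating back through the correspondence:
Answer: \frac{2959}{600} + \frac{5731}{600}i - \frac{27}{8}j + \frac{571}{120}k


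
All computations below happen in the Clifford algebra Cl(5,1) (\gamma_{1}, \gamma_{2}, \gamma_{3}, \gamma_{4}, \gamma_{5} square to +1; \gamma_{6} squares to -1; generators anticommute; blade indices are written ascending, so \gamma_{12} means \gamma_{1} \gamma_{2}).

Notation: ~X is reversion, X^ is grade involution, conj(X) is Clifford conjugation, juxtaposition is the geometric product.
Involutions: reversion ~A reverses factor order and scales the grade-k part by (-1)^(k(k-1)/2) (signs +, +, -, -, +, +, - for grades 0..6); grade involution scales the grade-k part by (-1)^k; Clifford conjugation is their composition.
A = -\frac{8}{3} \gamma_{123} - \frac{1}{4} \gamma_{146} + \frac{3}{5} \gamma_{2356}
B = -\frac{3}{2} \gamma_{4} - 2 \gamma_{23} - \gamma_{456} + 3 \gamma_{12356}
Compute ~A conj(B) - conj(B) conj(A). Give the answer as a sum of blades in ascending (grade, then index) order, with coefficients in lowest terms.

first term: -\frac{53}{15} \gamma_{1} + \frac{1}{4} \gamma_{15} - \frac{3}{8} \gamma_{16} + \frac{34}{5} \gamma_{56} - \frac{3}{5} \gamma_{234} + 4 \gamma_{1234} - \frac{3}{4} \gamma_{2345} + \frac{1}{2} \gamma_{12346} + \frac{9}{10} \gamma_{23456} - \frac{8}{3} \gamma_{123456}
second term: \frac{107}{15} \gamma_{1} + \frac{1}{4} \gamma_{15} + \frac{3}{8} \gamma_{16} - \frac{46}{5} \gamma_{56} - \frac{3}{5} \gamma_{234} + 4 \gamma_{1234} - \frac{3}{4} \gamma_{2345} - \frac{1}{2} \gamma_{12346} + \frac{9}{10} \gamma_{23456} - \frac{8}{3} \gamma_{123456}
Answer: -\frac{32}{3} \gamma_{1} - \frac{3}{4} \gamma_{16} + 16 \gamma_{56} + \gamma_{12346}


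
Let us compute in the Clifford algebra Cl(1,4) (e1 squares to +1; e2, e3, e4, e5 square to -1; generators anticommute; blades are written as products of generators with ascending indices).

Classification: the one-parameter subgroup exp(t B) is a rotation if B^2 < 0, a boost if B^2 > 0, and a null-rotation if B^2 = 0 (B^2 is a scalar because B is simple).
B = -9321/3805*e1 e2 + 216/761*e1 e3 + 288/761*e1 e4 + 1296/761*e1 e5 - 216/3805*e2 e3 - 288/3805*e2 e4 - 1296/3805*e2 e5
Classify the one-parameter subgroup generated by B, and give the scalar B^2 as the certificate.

B^2 term by term: the squares give (-9321/3805)^2*(e1 e2)^2 + (216/761)^2*(e1 e3)^2 + (288/761)^2*(e1 e4)^2 + (1296/761)^2*(e1 e5)^2 + (-216/3805)^2*(e2 e3)^2 + (-288/3805)^2*(e2 e4)^2 + (-1296/3805)^2*(e2 e5)^2 = 86881041/14478025*(+1) + 46656/579121*(+1) + 82944/579121*(+1) + 1679616/579121*(+1) + 46656/14478025*(-1) + 82944/14478025*(-1) + 1679616/14478025*(-1) = 9 (each basis 2-blade squares to minus the product of its generators' squares); cross terms between blades sharing an index anticommute and cancel; the commuting (index-disjoint) pairs give grade-4 terms 2*c*c'*(blade product), which cancel blade by blade — e1 e2 e3 e4: 124416/2895605 - 124416/2895605 = 0; e1 e2 e3 e5: 559872/2895605 - 559872/2895605 = 0; e1 e2 e4 e5: 746496/2895605 - 746496/2895605 = 0 — confirming B is simple. So B^2 = 9.
Answer: boost, certificate B^2 = 9. Certificate logic: 9 is a conjugation-invariant scalar, so its sign fixes rotation versus boost versus null-rotation outright.


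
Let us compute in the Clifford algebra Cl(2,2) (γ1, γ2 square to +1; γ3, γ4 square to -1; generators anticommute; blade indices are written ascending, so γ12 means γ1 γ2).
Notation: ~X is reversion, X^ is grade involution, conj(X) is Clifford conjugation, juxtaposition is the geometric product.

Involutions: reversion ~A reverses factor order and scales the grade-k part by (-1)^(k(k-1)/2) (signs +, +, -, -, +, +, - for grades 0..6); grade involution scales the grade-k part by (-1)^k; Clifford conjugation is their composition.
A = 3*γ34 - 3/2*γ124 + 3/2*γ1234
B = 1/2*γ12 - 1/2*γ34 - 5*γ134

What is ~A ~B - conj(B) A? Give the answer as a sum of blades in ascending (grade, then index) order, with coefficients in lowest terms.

first term: 3/2 + 15*γ1 + 15/2*γ2 + 3/4*γ4 - 3/4*γ12 + 15/2*γ23 + 3/4*γ34 + 3/4*γ123 + 3/2*γ1234
second term: -3/2 + 15*γ1 + 15/2*γ2 - 3/4*γ4 - 3/4*γ12 - 15/2*γ23 + 3/4*γ34 + 3/4*γ123 - 3/2*γ1234
Answer: 3 + 3/2*γ4 + 15*γ23 + 3*γ1234


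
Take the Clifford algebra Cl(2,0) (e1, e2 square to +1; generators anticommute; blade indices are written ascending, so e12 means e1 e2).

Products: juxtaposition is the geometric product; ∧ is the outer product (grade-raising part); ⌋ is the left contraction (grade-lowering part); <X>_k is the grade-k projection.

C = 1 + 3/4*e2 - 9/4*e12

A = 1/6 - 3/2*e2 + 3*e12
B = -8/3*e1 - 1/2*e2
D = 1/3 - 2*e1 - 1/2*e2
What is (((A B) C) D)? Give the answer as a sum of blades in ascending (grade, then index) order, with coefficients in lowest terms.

step 1: 3/4 - 35/18*e1 + 95/12*e2 - 4*e12
step 2: -37/16 + 1853/144*e1 + 617/48*e2 - 343/48*e12
step 3: -9485/288 + 10789/864*e1 - 2549/288*e2 + 4865/288*e12
Answer: -9485/288 + 10789/864*e1 - 2549/288*e2 + 4865/288*e12


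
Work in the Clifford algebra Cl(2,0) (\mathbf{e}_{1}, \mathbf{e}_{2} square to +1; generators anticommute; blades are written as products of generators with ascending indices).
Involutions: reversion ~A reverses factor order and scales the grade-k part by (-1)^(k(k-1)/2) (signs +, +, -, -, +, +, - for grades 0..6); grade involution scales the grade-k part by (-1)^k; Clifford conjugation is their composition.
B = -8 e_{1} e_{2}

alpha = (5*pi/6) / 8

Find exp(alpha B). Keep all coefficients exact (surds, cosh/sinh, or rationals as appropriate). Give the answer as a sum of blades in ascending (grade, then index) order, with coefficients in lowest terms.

B^2 = (-8)^2*(e_{1} e_{2})^2 = 64*(-1) = -64 (a basis 2-blade squares to minus the product of its generators' squares).
B^2 = -64 — B^2 < 0, so the exponential closes trigonometrically: l = 8, alpha*l = \frac{5 \pi}{6}, so exp(alpha B) = cos(\frac{5 \pi}{6}) + (sin(\frac{5 \pi}{6})/8)*B = - \frac{\sqrt{3}}{2} + (\frac{1}{16})*B.
Answer: - \frac{\sqrt{3}}{2} - \frac{1}{2} e_{1} e_{2}


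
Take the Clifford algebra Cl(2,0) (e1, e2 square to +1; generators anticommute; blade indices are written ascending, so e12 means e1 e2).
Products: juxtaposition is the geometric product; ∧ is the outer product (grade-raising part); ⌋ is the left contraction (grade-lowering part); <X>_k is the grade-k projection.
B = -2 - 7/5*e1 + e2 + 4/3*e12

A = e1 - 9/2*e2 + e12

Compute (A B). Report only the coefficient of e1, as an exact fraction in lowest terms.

step 1: -217/30 + 5*e1 + 176/15*e2 - 73/10*e12
Answer: 5


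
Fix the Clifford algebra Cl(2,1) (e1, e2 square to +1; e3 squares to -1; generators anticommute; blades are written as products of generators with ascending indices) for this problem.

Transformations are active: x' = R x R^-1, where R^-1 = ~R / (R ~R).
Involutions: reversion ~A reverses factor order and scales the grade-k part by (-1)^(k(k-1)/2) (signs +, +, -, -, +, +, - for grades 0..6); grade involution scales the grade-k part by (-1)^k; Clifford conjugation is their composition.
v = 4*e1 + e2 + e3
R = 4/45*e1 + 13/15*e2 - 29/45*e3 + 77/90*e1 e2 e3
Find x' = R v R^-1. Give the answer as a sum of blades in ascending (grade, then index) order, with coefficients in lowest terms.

~R = 4/45*e1 + 13/15*e2 - 29/45*e3 - 77/90*e1 e2 e3, and R ~R = -629/1620, so R^-1 = ~R / (-629/1620).
R v = 28/15 - 127/30*e1 e2 + 163/90*e1 e3 + 74/15*e2 e3
Answer: 3124/185*e1 - 10891/629*e2 + 75017/3145*e3


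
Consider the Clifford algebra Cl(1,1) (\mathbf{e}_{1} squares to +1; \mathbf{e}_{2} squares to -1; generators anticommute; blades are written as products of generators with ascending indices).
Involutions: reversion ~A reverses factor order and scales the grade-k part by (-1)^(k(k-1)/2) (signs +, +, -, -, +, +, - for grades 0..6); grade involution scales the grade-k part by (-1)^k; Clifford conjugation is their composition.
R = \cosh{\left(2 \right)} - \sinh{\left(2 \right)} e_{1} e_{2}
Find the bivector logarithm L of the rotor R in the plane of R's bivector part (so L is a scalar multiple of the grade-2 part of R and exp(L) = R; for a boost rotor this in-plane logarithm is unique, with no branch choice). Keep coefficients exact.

The scalar part of R is \cosh{\left(2 \right)}, giving the rapidity magnitude (cosh is even); the bivector part supplies orientation, its quotient by sinh of the rapidity is the plane, and L = rapidity * plane — unique in that plane, since flipping both signs leaves L unchanged.
Concretely: cosh(rapidity) = \cosh{\left(2 \right)} gives rapidity = ±2, and since rapidity/sinh(rapidity) is even the sign is immaterial: L = (rapidity/sinh(rapidity)) * <R>_2 = (\frac{2}{\sinh{\left(2 \right)}}) * <R>_2.
Answer: -2 e_{1} e_{2}


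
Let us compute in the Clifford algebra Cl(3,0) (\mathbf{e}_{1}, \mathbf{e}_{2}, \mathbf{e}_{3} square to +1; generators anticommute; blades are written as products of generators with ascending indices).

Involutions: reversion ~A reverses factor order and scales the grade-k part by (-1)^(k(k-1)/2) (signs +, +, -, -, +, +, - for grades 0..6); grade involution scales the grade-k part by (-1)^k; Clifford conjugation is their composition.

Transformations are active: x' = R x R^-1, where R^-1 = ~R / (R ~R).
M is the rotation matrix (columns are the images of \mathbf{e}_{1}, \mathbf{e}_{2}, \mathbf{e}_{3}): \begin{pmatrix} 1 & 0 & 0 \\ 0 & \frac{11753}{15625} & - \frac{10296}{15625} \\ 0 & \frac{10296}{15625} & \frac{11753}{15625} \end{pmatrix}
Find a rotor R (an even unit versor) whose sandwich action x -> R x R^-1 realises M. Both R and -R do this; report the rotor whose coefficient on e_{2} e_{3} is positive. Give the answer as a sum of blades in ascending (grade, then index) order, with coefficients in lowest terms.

Method: write R = a + b12*e_{1} e_{2} + b13*e_{1} e_{3} + b23*e_{2} e_{3} with a^2 + b12^2 + b13^2 + b23^2 = 1 (so R^-1 = ~R). Expanding the columns R e_j ~R gives tr M = 4a^2 - 1 and, from the antisymmetric part, M21 - M12 = -4a*b12, M13 - M31 = 4a*b13, M32 - M23 = -4a*b23.
Here tr M = \frac{39131}{15625}, so a^2 = (1 + tr M)/4 = \frac{13689}{15625} and a = ±\frac{117}{125}. Taking a = \frac{117}{125}: M21 - M12 = 0, M13 - M31 = 0, M32 - M23 = \frac{20592}{15625}, giving b12 = 0, b13 = 0, b23 = -\frac{44}{125}, i.e. R = \frac{117}{125} - \frac{44}{125} e_{2} e_{3}.
Its e_{2} e_{3} coefficient is negative, so report the other preimage -R.
Answer: -\frac{117}{125} + \frac{44}{125} e_{2} e_{3}. Why the constraint matters: R and -R act identically through the sandwich — M has trace \frac{39131}{15625} either way — so only the sign condition on e_{2} e_{3} picks one of the two preimages.


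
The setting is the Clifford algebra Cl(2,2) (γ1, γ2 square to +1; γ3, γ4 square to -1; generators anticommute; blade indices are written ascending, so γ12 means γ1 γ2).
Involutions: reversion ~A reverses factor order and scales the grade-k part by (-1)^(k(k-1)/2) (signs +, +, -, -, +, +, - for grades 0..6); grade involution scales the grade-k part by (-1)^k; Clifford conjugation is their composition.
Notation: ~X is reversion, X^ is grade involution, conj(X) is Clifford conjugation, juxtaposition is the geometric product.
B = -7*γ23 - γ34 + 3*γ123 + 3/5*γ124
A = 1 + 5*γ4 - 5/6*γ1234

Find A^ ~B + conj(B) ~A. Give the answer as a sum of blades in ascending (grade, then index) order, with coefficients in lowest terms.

first term: -9/2*γ3 - 5/2*γ4 - 13/6*γ12 - 35/6*γ14 + 7*γ23 + γ34 - 3*γ123 - 3/5*γ124 - 35*γ234 - 15*γ1234
second term: -9/2*γ3 - 5/2*γ4 - 13/6*γ12 - 35/6*γ14 + 7*γ23 + γ34 + 3*γ123 + 3/5*γ124 + 35*γ234 + 15*γ1234
Answer: -9*γ3 - 5*γ4 - 13/3*γ12 - 35/3*γ14 + 14*γ23 + 2*γ34


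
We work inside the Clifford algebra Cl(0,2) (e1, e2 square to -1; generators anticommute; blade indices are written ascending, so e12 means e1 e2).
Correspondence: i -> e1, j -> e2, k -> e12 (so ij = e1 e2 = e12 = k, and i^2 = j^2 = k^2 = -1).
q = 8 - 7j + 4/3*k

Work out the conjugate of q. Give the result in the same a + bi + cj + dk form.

In blades: q = 8 - 7*e2 + 4/3*e12.
Conjugation here is Clifford conjugation: the scalar is fixed and the grade-1 and grade-2 blades all flip sign, giving 8 + 7*e2 - 4/3*e12; translating back:
Answer: 8 + 7j - 4/3*k


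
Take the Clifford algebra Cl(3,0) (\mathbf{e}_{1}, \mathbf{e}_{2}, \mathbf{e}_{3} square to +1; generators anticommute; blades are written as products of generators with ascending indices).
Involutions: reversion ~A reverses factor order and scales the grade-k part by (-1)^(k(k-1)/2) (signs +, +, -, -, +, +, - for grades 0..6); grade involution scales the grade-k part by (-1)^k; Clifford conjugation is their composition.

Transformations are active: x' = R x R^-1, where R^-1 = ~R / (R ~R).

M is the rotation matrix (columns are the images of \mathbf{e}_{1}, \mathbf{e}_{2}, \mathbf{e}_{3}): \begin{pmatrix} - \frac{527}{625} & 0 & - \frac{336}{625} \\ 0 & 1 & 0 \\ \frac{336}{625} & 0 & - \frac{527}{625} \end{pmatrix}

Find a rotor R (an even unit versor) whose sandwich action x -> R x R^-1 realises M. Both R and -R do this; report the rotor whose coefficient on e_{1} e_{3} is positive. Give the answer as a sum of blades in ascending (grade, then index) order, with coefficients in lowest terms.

Method: write R = a + b12*e_{1} e_{2} + b13*e_{1} e_{3} + b23*e_{2} e_{3} with a^2 + b12^2 + b13^2 + b23^2 = 1 (so R^-1 = ~R). Expanding the columns R e_j ~R gives tr M = 4a^2 - 1 and, from the antisymmetric part, M21 - M12 = -4a*b12, M13 - M31 = 4a*b13, M32 - M23 = -4a*b23.
Here tr M = -\frac{429}{625}, so a^2 = (1 + tr M)/4 = \frac{49}{625} and a = ±\frac{7}{25}. Taking a = \frac{7}{25}: M21 - M12 = 0, M13 - M31 = -\frac{672}{625}, M32 - M23 = 0, giving b12 = 0, b13 = -\frac{24}{25}, b23 = 0, i.e. R = \frac{7}{25} - \frac{24}{25} e_{1} e_{3}.
Its e_{1} e_{3} coefficient is negative, so report the other preimage -R.
Answer: -\frac{7}{25} + \frac{24}{25} e_{1} e_{3}. Note: both R and -R realise this M (trace -\frac{429}{625}); the covering map identifies them, and the e_{1} e_{3}-coefficient sign is the tie-breaker.


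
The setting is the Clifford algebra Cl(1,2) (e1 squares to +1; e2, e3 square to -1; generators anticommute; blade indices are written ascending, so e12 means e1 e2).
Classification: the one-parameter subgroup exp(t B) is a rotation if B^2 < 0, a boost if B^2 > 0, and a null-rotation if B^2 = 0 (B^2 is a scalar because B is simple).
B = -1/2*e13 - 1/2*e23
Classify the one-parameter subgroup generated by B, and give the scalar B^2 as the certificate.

B^2 term by term: the squares give (-1/2)^2*(e13)^2 + (-1/2)^2*(e23)^2 = 1/4*(+1) + 1/4*(-1) = 0 (each basis 2-blade squares to minus the product of its generators' squares); cross terms between blades sharing an index anticommute and cancel. So B^2 = 0.
Answer: null-rotation, certificate B^2 = 0. Check the certificate: B^2 = 0, and that sign is decisive whatever form B takes.


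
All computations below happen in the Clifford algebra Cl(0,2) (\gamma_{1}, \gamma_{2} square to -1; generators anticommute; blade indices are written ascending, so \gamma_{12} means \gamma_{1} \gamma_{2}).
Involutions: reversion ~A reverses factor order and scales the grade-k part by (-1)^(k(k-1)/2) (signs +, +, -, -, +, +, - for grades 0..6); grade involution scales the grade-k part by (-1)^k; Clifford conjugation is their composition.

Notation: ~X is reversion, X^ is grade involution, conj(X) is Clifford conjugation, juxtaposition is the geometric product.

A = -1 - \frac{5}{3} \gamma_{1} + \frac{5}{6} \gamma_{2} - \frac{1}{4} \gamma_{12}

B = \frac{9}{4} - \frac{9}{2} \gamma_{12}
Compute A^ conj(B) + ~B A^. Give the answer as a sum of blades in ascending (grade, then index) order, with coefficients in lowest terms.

first term: -\frac{9}{8} - \frac{75}{8} \gamma_{2} - \frac{81}{16} \gamma_{12}
second term: -\frac{9}{8} + \frac{15}{2} \gamma_{1} + \frac{45}{8} \gamma_{2} - \frac{81}{16} \gamma_{12}
Answer: -\frac{9}{4} + \frac{15}{2} \gamma_{1} - \frac{15}{4} \gamma_{2} - \frac{81}{8} \gamma_{12}


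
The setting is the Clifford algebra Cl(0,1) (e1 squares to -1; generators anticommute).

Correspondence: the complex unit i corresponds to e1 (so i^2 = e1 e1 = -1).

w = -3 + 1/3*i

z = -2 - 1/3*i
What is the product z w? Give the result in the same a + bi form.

In blades: z = -2 - 1/3*e1, w = -3 + 1/3*e1.
Distribute z over w term by term (generator squares from the signature, products reordered to ascending indices): (-2)*w = 6 - 2/3*e1; (-1/3*e1)*w = 1/9 + e1.
Sum: 55/9 + 1/3*e1; translating back through the correspondence:
Answer: 55/9 + 1/3*i


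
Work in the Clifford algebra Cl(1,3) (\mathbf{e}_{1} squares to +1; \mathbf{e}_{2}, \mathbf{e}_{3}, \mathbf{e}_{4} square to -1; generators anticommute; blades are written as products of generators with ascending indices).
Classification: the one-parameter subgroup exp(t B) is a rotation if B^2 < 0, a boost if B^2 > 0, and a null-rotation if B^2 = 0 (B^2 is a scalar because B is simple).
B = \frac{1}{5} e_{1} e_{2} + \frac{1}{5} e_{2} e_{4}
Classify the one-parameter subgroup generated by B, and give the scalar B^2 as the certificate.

B^2 term by term: the squares give (\frac{1}{5})^2*(e_{1} e_{2})^2 + (\frac{1}{5})^2*(e_{2} e_{4})^2 = \frac{1}{25}*(+1) + \frac{1}{25}*(-1) = 0 (each basis 2-blade squares to minus the product of its generators' squares); cross terms between blades sharing an index anticommute and cancel. So B^2 = 0.
Answer: null-rotation, certificate B^2 = 0. Because 0 is invariant under every versor sandwich, the classification follows from its sign alone.


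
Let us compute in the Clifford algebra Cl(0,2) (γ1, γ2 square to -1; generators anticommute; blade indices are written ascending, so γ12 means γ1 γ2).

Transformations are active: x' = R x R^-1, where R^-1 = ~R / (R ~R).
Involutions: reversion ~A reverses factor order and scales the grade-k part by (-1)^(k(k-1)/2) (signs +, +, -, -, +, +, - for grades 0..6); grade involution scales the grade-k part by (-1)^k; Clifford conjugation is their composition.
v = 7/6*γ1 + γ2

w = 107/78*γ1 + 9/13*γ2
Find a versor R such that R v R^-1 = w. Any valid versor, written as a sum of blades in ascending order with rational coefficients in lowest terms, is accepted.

Equal squares first: v^2 = w^2 = -85/36. Then v + w = 33/13*γ1 + 22/13*γ2 is a versor taking v to w, provided it is invertible.
Answer: 33/13*γ1 + 22/13*γ2


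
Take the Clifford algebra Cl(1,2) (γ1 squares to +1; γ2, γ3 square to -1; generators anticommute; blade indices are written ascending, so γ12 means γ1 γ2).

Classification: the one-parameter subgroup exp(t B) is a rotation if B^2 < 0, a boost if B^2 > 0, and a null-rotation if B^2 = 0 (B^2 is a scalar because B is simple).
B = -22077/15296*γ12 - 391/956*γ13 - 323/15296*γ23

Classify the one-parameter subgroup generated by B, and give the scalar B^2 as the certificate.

B^2 term by term: the squares give (-22077/15296)^2*(γ12)^2 + (-391/956)^2*(γ13)^2 + (-323/15296)^2*(γ23)^2 = 487393929/233967616*(+1) + 152881/913936*(+1) + 104329/233967616*(-1) = 9/4 (each basis 2-blade squares to minus the product of its generators' squares); cross terms between blades sharing an index anticommute and cancel. So B^2 = 9/4.
Answer: boost, certificate B^2 = 9/4. One invariant decides it: the square 9/4 survives every conjugation, and its sign is exactly the classification.


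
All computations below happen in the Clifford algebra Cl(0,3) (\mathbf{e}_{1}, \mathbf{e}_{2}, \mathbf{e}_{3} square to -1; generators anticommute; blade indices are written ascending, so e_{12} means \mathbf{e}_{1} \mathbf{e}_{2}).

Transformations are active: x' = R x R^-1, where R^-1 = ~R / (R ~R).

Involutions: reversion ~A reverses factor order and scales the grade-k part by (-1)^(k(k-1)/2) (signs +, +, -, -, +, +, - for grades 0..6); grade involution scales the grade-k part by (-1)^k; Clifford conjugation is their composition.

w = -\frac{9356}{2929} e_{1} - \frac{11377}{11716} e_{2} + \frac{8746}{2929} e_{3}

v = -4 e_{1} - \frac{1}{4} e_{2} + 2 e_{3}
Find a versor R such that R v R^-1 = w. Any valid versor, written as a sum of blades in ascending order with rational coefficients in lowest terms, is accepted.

Sketch: the shared square -\frac{321}{16} makes R = v + w = -\frac{21072}{2929} e_{1} - \frac{7153}{5858} e_{2} + \frac{14604}{2929} e_{3} the natural versor; its sandwich fixes that direction, negates (v - w)/2, and sends v to w.
Answer: -\frac{21072}{2929} e_{1} - \frac{7153}{5858} e_{2} + \frac{14604}{2929} e_{3}


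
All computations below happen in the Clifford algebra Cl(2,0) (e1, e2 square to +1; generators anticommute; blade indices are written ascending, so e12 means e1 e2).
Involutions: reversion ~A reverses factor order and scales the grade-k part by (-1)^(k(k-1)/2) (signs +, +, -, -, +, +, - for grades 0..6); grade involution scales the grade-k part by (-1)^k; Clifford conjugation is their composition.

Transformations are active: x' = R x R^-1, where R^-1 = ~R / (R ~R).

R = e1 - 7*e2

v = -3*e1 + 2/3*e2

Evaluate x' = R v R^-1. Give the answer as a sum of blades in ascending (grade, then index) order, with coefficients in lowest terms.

~R = e1 - 7*e2, and R ~R = 50, so R^-1 = ~R / (50).
R v = -23/3 - 61/3*e12
Answer: 202/75*e1 + 37/25*e2


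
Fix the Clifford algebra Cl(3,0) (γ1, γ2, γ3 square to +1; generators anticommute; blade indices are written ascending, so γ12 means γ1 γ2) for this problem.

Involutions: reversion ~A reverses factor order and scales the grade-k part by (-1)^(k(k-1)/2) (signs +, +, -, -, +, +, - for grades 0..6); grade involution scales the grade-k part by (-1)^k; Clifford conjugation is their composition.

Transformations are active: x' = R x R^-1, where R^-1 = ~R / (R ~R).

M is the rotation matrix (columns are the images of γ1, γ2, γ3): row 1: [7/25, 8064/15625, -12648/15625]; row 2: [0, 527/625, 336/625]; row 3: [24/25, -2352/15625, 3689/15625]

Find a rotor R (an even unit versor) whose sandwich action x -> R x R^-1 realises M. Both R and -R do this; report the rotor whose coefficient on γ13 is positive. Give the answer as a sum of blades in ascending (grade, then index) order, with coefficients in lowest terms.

Method: write R = a + b12*γ12 + b13*γ13 + b23*γ23 with a^2 + b12^2 + b13^2 + b23^2 = 1 (so R^-1 = ~R). Expanding the columns R e_j ~R gives tr M = 4a^2 - 1 and, from the antisymmetric part, M21 - M12 = -4a*b12, M13 - M31 = 4a*b13, M32 - M23 = -4a*b23.
Here tr M = 21239/15625, so a^2 = (1 + tr M)/4 = 9216/15625 and a = ±96/125. Taking a = 96/125: M21 - M12 = -8064/15625, M13 - M31 = -27648/15625, M32 - M23 = -10752/15625, giving b12 = 21/125, b13 = -72/125, b23 = 28/125, i.e. R = 96/125 + 21/125*γ12 - 72/125*γ13 + 28/125*γ23.
Its γ13 coefficient is negative, so report the other preimage -R.
Answer: -96/125 - 21/125*γ12 + 72/125*γ13 - 28/125*γ23. Key observation: the double cover Spin(3) -> SO(3) sends R and -R to the same matrix (trace 21239/15625 here), so the stated sign of the γ13 coefficient is what selects one sheet.


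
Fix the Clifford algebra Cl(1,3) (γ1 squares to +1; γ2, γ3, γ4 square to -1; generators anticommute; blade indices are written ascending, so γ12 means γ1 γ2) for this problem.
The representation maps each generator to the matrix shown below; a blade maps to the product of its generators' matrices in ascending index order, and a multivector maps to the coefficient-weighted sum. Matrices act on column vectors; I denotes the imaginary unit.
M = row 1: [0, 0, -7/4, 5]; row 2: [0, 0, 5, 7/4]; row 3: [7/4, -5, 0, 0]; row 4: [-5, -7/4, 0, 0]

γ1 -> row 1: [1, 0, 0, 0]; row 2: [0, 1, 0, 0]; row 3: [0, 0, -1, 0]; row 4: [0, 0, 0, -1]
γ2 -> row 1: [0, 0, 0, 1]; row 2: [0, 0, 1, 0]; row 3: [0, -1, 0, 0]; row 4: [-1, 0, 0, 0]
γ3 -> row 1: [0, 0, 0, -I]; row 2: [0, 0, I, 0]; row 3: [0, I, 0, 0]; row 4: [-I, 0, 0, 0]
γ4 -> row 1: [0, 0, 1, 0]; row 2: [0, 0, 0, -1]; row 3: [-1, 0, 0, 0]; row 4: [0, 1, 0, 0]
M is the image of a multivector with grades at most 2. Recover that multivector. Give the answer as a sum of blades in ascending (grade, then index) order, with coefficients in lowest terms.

Method: the blade images are trace-orthogonal — tr(rho(e_A) rho(e_B)^-1) = 4 if A = B and 0 otherwise — and rho(e_A)^-1 = (e_A)^2 * rho(e_A) with (e_A)^2 = +1 or -1, so the coefficient of e_A in the preimage is (e_A)^2 * tr(M rho(e_A))/4.
Nonzero projections over blades of grade <= 2: γ2: (γ2)^2 = -1, tr(M rho(γ2)) = -20, coefficient 5; γ4: (γ4)^2 = -1, tr(M rho(γ4)) = 7, coefficient -7/4. Every other blade of grade <= 2 projects to 0.
Answer: 5*γ2 - 7/4*γ4


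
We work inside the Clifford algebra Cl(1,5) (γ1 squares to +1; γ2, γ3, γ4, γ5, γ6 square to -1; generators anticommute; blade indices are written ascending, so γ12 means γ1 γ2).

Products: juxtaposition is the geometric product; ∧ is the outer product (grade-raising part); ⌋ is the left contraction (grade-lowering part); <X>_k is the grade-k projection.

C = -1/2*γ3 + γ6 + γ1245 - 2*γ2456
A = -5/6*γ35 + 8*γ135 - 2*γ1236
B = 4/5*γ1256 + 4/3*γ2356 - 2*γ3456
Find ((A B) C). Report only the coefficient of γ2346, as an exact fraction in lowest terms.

step 1: 8/3*γ15 + 10/9*γ26 - 8/5*γ35 + 5/3*γ46 - 32/3*γ126 - 16*γ146 - 32/5*γ236 + 2/3*γ1236 - 4*γ1245
step 2: 4 - 10/9*γ2 - 5/3*γ4 + 4/5*γ5 + 32/3*γ12 + 16*γ14 + 8*γ16 + 32/5*γ23 + 8/3*γ24 - 10/3*γ25 + 16/5*γ26 + 20/9*γ45 - 2/3*γ123 + 32*γ125 - 1/3*γ126 + 4/3*γ135 - 64/3*γ145 + 8/3*γ156 + 5/9*γ236 + 16*γ256 + 64/5*γ345 - 5/6*γ346 - 8/5*γ356 - 32/3*γ456 - 8/5*γ1234 - 16/3*γ1236 + 16/3*γ1246 - 5/3*γ1256 - 4/3*γ1345 + 8*γ1346 + 10/9*γ1456 + 16/5*γ2346 + 2/3*γ3456 + 2*γ12345 - 4*γ12456 - 32/5*γ13456
Answer: 16/5


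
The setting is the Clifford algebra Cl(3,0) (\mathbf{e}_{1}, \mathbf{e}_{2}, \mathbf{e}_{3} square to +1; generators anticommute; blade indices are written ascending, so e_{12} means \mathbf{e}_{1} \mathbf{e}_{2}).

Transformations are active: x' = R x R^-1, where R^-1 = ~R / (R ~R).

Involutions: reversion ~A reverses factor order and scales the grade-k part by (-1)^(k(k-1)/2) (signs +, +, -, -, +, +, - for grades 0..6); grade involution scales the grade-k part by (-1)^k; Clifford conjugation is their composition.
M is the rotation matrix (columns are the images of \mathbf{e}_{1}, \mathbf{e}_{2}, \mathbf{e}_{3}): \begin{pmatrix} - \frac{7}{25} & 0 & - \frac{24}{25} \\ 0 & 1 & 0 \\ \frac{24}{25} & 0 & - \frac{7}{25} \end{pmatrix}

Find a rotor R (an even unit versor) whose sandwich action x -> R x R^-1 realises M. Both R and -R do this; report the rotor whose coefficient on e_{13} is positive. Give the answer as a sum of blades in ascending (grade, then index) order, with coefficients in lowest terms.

Method: write R = a + b12*e_{12} + b13*e_{13} + b23*e_{23} with a^2 + b12^2 + b13^2 + b23^2 = 1 (so R^-1 = ~R). Expanding the columns R e_j ~R gives tr M = 4a^2 - 1 and, from the antisymmetric part, M21 - M12 = -4a*b12, M13 - M31 = 4a*b13, M32 - M23 = -4a*b23.
Here tr M = \frac{11}{25}, so a^2 = (1 + tr M)/4 = \frac{9}{25} and a = ±\frac{3}{5}. Taking a = \frac{3}{5}: M21 - M12 = 0, M13 - M31 = -\frac{48}{25}, M32 - M23 = 0, giving b12 = 0, b13 = -\frac{4}{5}, b23 = 0, i.e. R = \frac{3}{5} - \frac{4}{5} e_{13}.
Its e_{13} coefficient is negative, so report the other preimage -R.
Answer: -\frac{3}{5} + \frac{4}{5} e_{13}. Key observation: the double cover Spin(3) -> SO(3) sends R and -R to the same matrix (trace \frac{11}{25} here), so the stated sign of the e_{13} coefficient is what selects one sheet.


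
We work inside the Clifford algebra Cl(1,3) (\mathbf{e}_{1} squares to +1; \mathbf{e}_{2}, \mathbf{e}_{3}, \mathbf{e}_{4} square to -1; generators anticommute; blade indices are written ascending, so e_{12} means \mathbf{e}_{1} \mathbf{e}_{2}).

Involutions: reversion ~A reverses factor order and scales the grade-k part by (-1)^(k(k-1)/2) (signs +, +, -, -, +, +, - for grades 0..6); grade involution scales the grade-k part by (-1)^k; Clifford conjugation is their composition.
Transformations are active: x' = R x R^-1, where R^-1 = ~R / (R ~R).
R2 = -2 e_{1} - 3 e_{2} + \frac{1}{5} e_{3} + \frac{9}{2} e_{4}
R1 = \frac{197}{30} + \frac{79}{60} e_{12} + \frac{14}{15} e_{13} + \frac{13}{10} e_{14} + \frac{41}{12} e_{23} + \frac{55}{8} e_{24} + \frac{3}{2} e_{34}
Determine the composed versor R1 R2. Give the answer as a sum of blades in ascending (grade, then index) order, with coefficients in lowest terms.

Distribute over the terms of R2 (each basis-blade product reordered to ascending indices, repeated generators contracted through their squares):
R1 (-2 e_{1}) = -\frac{197}{15} e_{1} + \frac{79}{30} e_{2} + \frac{28}{15} e_{3} + \frac{13}{5} e_{4} - \frac{41}{6} e_{123} - \frac{55}{4} e_{124} - 3 e_{134}
R1 (-3 e_{2}) = \frac{79}{20} e_{1} - \frac{197}{10} e_{2} - \frac{41}{4} e_{3} - \frac{165}{8} e_{4} + \frac{14}{5} e_{123} + \frac{39}{10} e_{124} - \frac{9}{2} e_{234}
R1 (\frac{1}{5} e_{3}) = -\frac{14}{75} e_{1} - \frac{41}{60} e_{2} + \frac{197}{150} e_{3} + \frac{3}{10} e_{4} + \frac{79}{300} e_{123} - \frac{13}{50} e_{134} - \frac{11}{8} e_{234}
R1 (\frac{9}{2} e_{4}) = -\frac{117}{20} e_{1} - \frac{495}{16} e_{2} - \frac{27}{4} e_{3} + \frac{591}{20} e_{4} + \frac{237}{40} e_{124} + \frac{21}{5} e_{134} + \frac{123}{8} e_{234}
Summing the partial products and collecting blades:
Answer: -\frac{761}{50} e_{1} - \frac{779}{16} e_{2} - \frac{691}{50} e_{3} + \frac{473}{40} e_{4} - \frac{377}{100} e_{123} - \frac{157}{40} e_{124} + \frac{47}{50} e_{134} + \frac{19}{2} e_{234}


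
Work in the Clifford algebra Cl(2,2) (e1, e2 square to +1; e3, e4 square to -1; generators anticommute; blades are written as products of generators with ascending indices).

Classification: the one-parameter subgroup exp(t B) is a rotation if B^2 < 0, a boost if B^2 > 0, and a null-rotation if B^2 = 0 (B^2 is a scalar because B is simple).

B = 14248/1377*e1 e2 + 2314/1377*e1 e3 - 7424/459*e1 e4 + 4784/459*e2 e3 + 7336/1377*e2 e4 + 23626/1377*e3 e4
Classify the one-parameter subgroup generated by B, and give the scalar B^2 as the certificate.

B^2 term by term: the squares give (14248/1377)^2*(e1 e2)^2 + (2314/1377)^2*(e1 e3)^2 + (-7424/459)^2*(e1 e4)^2 + (4784/459)^2*(e2 e3)^2 + (7336/1377)^2*(e2 e4)^2 + (23626/1377)^2*(e3 e4)^2 = 203005504/1896129*(-1) + 5354596/1896129*(+1) + 55115776/210681*(+1) + 22886656/210681*(+1) + 53816896/1896129*(+1) + 558187876/1896129*(-1) = 0 (each basis 2-blade squares to minus the product of its generators' squares); cross terms between blades sharing an index anticommute and cancel; the commuting (index-disjoint) pairs give grade-4 terms 2*c*c'*(blade product), which cancel blade by blade — e1 e2 e3 e4: 673246496/1896129 - 33951008/1896129 - 71032832/210681 = 0 — confirming B is simple. So B^2 = 0.
Answer: null-rotation, certificate B^2 = 0. The class reads off the invariant scalar 0 directly.


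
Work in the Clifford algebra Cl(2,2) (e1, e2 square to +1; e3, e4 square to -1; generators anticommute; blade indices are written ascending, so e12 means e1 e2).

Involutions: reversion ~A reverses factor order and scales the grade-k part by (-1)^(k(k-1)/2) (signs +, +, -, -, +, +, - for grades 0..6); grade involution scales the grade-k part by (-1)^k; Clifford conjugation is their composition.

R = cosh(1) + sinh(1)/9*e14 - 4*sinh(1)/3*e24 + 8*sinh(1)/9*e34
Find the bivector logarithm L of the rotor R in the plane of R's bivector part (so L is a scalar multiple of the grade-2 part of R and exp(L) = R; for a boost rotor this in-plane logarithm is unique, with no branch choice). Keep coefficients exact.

The scalar part of R is cosh(1), which determines |rapidity| via cosh; the sign lives in the bivector part, and pairing them (bivector part over sinh of the rapidity = the plane) gives the unique in-plane L = rapidity * plane.
Concretely: cosh(rapidity) = cosh(1) gives rapidity = ±1, and since rapidity/sinh(rapidity) is even the sign is immaterial: L = (rapidity/sinh(rapidity)) * <R>_2 = (1/sinh(1)) * <R>_2.
Answer: 1/9*e14 - 4/3*e24 + 8/9*e34
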